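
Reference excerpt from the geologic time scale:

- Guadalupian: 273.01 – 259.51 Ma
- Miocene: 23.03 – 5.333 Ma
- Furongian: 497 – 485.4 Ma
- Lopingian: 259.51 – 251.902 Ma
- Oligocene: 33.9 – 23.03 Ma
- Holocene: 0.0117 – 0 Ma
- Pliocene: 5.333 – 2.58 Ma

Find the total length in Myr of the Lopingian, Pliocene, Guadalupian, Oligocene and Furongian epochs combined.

46.331 million years

Each duration: Lopingian = 7.608; Pliocene = 2.753; Guadalupian = 13.5; Oligocene = 10.87; Furongian = 11.6.
Sum: 7.608 + 2.753 + 13.5 + 10.87 + 11.6 = 46.331 Myr.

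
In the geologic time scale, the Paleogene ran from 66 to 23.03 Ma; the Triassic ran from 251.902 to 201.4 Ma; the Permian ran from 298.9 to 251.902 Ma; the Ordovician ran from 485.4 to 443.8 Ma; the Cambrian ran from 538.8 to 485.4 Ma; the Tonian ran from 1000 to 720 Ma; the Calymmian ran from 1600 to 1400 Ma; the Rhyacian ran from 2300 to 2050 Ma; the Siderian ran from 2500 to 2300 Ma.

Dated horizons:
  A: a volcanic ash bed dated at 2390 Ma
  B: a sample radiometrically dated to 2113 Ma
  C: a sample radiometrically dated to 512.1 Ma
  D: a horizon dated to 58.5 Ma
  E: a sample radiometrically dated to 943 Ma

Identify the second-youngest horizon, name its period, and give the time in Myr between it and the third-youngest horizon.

Smaller Ma means younger, so youngest first: D 58.5 < C 512.1 < E 943 < B 2113 < A 2390.
Counting 2 along gives C (512.1 Ma); the excerpt puts that inside the Cambrian, 538.8–485.4 Ma.
Next in line is E (943 Ma), and 943 − 512.1 = 430.9 Myr.

C, in the Cambrian; 430.9 million years to E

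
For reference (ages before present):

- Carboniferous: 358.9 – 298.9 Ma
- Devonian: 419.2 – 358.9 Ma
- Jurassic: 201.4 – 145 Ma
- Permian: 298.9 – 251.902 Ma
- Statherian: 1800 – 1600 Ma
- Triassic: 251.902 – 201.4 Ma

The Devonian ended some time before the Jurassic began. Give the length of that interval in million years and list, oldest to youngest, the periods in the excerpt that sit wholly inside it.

End of Devonian = 358.9 Ma; start of Jurassic = 201.4 Ma.
Gap = 358.9 − 201.4 = 157.5 Myr.
Periods wholly inside 358.9–201.4 Ma: Carboniferous (358.9–298.9), Permian (298.9–251.902), Triassic (251.902–201.4).

157.5 million years; Carboniferous, Permian, Triassic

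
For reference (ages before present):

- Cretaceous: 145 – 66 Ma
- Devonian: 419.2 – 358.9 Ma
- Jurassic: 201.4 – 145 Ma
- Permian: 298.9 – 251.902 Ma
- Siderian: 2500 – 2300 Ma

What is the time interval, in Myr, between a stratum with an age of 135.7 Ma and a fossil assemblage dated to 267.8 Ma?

267.8 − 135.7 = 132.1 million years.

132.1 million years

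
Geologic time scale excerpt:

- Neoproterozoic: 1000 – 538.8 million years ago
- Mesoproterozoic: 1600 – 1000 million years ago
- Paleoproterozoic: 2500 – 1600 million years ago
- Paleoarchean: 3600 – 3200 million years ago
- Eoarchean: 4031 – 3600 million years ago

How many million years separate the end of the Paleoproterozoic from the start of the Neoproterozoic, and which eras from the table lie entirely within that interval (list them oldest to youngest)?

End of Paleoproterozoic = 1600 Ma; start of Neoproterozoic = 1000 Ma.
Gap = 1600 − 1000 = 600 Myr.
Eras wholly inside 1600–1000 Ma: Mesoproterozoic (1600–1000).

600 million years; Mesoproterozoic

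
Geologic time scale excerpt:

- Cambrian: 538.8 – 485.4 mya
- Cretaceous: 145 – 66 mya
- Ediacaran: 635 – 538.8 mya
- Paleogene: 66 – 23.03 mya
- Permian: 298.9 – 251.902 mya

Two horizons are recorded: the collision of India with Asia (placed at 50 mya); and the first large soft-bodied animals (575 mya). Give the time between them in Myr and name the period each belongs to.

Elapsed time: 575 − 50 = 525 Myr.
50 Ma lies within 66–23.03 Ma: Paleogene.
575 Ma lies within 635–538.8 Ma: Ediacaran.

525 million years apart; the first in the Paleogene, the second in the Ediacaran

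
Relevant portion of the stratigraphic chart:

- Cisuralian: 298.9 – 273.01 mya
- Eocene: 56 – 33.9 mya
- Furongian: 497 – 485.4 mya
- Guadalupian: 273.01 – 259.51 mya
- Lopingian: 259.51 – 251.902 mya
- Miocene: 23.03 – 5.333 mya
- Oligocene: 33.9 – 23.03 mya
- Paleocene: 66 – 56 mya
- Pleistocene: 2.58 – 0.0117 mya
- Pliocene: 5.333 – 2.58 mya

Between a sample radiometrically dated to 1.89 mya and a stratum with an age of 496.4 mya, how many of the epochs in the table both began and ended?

The older date is 496.4 Ma and the younger is 1.89 Ma.
Epochs with start < 496.4 and end > 1.89 Ma: Cisuralian (298.9–273.01), Guadalupian (273.01–259.51), Lopingian (259.51–251.902), Paleocene (66–56), Eocene (56–33.9), Oligocene (33.9–23.03), Miocene (23.03–5.333), Pliocene (5.333–2.58).
That is 8 complete epochs.

8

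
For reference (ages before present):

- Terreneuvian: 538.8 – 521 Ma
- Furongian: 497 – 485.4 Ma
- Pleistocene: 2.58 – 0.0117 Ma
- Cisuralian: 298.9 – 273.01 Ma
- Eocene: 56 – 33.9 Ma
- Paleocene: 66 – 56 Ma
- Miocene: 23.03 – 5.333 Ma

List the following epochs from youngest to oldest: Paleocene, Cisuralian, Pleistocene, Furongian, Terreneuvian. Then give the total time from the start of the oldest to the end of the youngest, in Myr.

Pleistocene → Paleocene → Cisuralian → Furongian → Terreneuvian; total span 538.7883 Myr

Start ages (Ma): Terreneuvian 538.8, Furongian 497, Cisuralian 298.9, Paleocene 66, Pleistocene 2.58.
Ordered youngest to oldest: Pleistocene, Paleocene, Cisuralian, Furongian, Terreneuvian.
Span = 538.8 − 0.0117 = 538.7883 Myr.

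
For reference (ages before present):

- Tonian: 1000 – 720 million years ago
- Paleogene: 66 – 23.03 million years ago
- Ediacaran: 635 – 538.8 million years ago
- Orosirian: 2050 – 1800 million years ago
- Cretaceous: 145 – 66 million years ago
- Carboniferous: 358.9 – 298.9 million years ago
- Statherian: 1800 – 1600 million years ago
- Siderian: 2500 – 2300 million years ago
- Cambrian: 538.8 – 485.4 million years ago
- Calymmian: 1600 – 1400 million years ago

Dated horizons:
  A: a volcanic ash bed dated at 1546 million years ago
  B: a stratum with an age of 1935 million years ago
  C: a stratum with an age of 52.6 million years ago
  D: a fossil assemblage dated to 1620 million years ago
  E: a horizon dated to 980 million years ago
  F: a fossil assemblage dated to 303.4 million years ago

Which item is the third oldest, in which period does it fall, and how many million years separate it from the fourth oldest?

Sorted oldest-first by Ma: B (1935), D (1620), A (1546), E (980), F (303.4), C (52.6).
The third oldest is A at 1546 Ma, which lies in 1600–1400 Ma: the Calymmian.
The fourth oldest is E at 980 Ma; separation = |1546 − 980| = 566 Myr.

A, in the Calymmian; 566 million years to E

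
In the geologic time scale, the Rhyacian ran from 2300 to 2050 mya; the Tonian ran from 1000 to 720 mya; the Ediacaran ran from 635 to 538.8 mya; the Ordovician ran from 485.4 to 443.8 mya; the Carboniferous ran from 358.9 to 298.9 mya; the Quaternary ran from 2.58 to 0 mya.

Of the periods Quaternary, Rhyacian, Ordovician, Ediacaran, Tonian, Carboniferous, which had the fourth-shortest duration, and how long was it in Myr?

Durations: Quaternary 2.58; Rhyacian 250; Ordovician 41.6; Ediacaran 96.2; Tonian 280; Carboniferous 60 Myr.
Sorted shortest-first: Quaternary (2.58), Ordovician (41.6), Carboniferous (60), Ediacaran (96.2), Rhyacian (250), Tonian (280).
The fourth shortest is Ediacaran at 96.2 Myr.

Ediacaran, 96.2 million years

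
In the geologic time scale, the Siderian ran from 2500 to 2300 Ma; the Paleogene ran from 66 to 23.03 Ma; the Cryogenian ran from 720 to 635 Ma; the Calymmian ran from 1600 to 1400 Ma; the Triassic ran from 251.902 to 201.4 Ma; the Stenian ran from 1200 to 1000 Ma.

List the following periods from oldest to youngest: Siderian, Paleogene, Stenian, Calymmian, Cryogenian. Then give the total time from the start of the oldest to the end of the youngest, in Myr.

Siderian → Calymmian → Stenian → Cryogenian → Paleogene; total span 2476.97 Myr

From the excerpt: Siderian 2500–2300; Paleogene 66–23.03; Stenian 1200–1000; Calymmian 1600–1400; Cryogenian 720–635 (Ma).
Larger Ma is earlier, so the oldest is Siderian and the youngest is Paleogene; oldest to youngest: Siderian, Calymmian, Stenian, Cryogenian, Paleogene.
Oldest start 2500 minus youngest end 23.03 gives 2476.97 Myr overall.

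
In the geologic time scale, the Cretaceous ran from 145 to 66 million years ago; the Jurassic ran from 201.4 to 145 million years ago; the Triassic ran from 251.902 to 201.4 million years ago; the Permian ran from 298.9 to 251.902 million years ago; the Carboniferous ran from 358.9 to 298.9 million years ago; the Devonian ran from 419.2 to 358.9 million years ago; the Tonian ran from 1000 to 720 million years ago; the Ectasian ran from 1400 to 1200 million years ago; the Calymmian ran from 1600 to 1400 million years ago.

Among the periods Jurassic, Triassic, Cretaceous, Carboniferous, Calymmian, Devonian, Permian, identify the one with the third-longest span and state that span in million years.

Durations: Jurassic 56.4; Triassic 50.502; Cretaceous 79; Carboniferous 60; Calymmian 200; Devonian 60.3; Permian 46.998 Myr.
Sorted longest-first: Calymmian (200), Cretaceous (79), Devonian (60.3), Carboniferous (60), Jurassic (56.4), Triassic (50.502), Permian (46.998).
The third longest is Devonian at 60.3 Myr.

Devonian, 60.3 million years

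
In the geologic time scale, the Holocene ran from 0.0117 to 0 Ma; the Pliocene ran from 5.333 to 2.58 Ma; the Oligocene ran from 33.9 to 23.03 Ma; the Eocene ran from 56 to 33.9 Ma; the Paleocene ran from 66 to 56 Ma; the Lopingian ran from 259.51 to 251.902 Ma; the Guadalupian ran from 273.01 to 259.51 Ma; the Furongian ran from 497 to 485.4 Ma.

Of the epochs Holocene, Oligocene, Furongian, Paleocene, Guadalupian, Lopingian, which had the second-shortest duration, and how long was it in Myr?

Durations: Holocene 0.0117; Oligocene 10.87; Furongian 11.6; Paleocene 10; Guadalupian 13.5; Lopingian 7.608 Myr.
Sorted shortest-first: Holocene (0.0117), Lopingian (7.608), Paleocene (10), Oligocene (10.87), Furongian (11.6), Guadalupian (13.5).
The second shortest is Lopingian at 7.608 Myr.

Lopingian, 7.608 million years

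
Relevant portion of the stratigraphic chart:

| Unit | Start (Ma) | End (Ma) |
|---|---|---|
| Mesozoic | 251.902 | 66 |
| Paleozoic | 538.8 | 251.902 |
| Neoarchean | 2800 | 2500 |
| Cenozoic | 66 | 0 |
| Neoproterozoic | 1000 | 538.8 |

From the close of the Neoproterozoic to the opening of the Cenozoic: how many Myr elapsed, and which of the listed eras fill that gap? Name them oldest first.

The Neoproterozoic closes at 538.8 Ma and the Cenozoic opens at 66 Ma, so the interval is 538.8 − 66 = 472.8 Myr.
An era fits inside if it starts at or after 538.8 Ma and ends at or before 66 Ma; oldest first that gives Paleozoic, Mesozoic.

472.8 million years; Paleozoic, Mesozoic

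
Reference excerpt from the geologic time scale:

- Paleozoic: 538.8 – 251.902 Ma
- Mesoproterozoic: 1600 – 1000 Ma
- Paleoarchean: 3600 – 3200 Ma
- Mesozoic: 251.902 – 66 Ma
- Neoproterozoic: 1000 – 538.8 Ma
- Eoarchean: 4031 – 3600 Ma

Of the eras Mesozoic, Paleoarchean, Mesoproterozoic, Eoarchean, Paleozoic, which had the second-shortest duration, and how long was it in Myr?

Start − end for each: Mesozoic 251.902 − 66 = 185.902; Paleoarchean 3600 − 3200 = 400; Mesoproterozoic 1600 − 1000 = 600; Eoarchean 4031 − 3600 = 431; Paleozoic 538.8 − 251.902 = 286.898.
Ranking these from shortest: Mesozoic < Paleozoic < Paleoarchean < Eoarchean < Mesoproterozoic.
Position 2 in that ranking is Paleozoic, which lasted 286.898 Myr.

Paleozoic, 286.898 million years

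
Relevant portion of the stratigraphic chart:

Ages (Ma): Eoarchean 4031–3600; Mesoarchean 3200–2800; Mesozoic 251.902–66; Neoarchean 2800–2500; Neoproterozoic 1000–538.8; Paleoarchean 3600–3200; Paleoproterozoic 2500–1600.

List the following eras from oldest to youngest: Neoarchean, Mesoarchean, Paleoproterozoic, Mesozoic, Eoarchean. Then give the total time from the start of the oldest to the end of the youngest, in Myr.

From the excerpt: Neoarchean 2800–2500; Mesoarchean 3200–2800; Paleoproterozoic 2500–1600; Mesozoic 251.902–66; Eoarchean 4031–3600 (Ma).
Larger Ma is earlier, so the oldest is Eoarchean and the youngest is Mesozoic; oldest to youngest: Eoarchean, Mesoarchean, Neoarchean, Paleoproterozoic, Mesozoic.
Oldest start 4031 minus youngest end 66 gives 3965 Myr overall.

Eoarchean → Mesoarchean → Neoarchean → Paleoproterozoic → Mesozoic; total span 3965 Myr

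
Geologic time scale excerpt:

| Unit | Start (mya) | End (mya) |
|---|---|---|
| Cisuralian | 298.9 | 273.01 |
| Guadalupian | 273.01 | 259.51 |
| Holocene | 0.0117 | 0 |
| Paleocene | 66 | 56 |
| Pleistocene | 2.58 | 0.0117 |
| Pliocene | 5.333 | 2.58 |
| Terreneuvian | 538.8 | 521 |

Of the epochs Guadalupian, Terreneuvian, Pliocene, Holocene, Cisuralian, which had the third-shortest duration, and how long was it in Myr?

Guadalupian, 13.5 million years

Durations: Guadalupian 13.5; Terreneuvian 17.8; Pliocene 2.753; Holocene 0.0117; Cisuralian 25.89 Myr.
Sorted shortest-first: Holocene (0.0117), Pliocene (2.753), Guadalupian (13.5), Terreneuvian (17.8), Cisuralian (25.89).
The third shortest is Guadalupian at 13.5 Myr.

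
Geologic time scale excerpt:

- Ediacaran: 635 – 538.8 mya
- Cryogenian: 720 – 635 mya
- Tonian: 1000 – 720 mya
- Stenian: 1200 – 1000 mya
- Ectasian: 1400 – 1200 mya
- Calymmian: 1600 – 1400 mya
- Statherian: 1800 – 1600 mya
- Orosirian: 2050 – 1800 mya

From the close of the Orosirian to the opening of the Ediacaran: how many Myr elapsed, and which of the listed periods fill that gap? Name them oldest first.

1165 million years; Statherian, Calymmian, Ectasian, Stenian, Tonian, Cryogenian

The Orosirian closes at 1800 Ma and the Ediacaran opens at 635 Ma, so the interval is 1800 − 635 = 1165 Myr.
A period fits inside if it starts at or after 1800 Ma and ends at or before 635 Ma; oldest first that gives Statherian, Calymmian, Ectasian, Stenian, Tonian, Cryogenian.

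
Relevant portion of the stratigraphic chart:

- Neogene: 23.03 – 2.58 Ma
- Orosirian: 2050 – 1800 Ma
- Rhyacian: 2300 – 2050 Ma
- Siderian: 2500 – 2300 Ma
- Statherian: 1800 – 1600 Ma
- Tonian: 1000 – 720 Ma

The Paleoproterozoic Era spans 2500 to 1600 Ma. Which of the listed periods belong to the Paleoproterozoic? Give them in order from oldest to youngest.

Periods with both bounds inside 2500–1600 Ma: Siderian (2500–2300), Rhyacian (2300–2050), Orosirian (2050–1800), Statherian (1800–1600).

Siderian, Rhyacian, Orosirian, Statherian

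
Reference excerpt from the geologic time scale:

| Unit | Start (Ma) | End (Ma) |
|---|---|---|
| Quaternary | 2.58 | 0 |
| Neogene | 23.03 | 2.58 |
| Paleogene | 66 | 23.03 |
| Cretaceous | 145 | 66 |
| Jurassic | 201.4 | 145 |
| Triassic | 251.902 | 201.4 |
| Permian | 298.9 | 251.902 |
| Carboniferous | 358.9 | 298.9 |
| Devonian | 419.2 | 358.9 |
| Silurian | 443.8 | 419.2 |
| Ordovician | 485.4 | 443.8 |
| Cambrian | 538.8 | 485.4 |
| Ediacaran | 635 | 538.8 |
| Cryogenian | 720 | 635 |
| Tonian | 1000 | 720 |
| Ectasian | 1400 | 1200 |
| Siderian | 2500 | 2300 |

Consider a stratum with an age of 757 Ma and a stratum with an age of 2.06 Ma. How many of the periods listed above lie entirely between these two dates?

The older date is 757 Ma and the younger is 2.06 Ma.
Periods with start < 757 and end > 2.06 Ma: Cryogenian (720–635), Ediacaran (635–538.8), Cambrian (538.8–485.4), Ordovician (485.4–443.8), Silurian (443.8–419.2), Devonian (419.2–358.9), Carboniferous (358.9–298.9), Permian (298.9–251.902), Triassic (251.902–201.4), Jurassic (201.4–145), Cretaceous (145–66), Paleogene (66–23.03), Neogene (23.03–2.58).
That is 13 complete periods.

13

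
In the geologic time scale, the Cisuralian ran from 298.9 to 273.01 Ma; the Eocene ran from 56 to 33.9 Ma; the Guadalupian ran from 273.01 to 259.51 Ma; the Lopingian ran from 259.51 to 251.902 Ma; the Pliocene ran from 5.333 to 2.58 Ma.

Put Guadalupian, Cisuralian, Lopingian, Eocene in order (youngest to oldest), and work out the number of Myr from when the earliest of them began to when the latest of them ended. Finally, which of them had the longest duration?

Eocene, Lopingian, Guadalupian, Cisuralian; total span 265 Myr; longest is Cisuralian

From the excerpt: Guadalupian 273.01–259.51; Cisuralian 298.9–273.01; Lopingian 259.51–251.902; Eocene 56–33.9 (Ma).
Larger Ma is earlier, so the oldest is Cisuralian and the youngest is Eocene; youngest to oldest: Eocene, Lopingian, Guadalupian, Cisuralian.
Oldest start 298.9 minus youngest end 33.9 gives 265 Myr overall.
Individual lengths (start − end): Lopingian 7.608; Eocene 22.1; Guadalupian 13.5; Cisuralian 25.89. The largest is Cisuralian at 25.89 Myr.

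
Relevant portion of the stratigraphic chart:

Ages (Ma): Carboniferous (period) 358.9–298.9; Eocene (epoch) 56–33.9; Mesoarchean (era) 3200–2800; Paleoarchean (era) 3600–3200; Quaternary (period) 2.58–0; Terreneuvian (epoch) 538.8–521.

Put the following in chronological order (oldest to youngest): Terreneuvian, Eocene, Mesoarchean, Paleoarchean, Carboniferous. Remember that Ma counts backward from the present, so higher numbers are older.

Read off each span (Ma): Terreneuvian 538.8–521; Eocene 56–33.9; Mesoarchean 3200–2800; Paleoarchean 3600–3200; Carboniferous 358.9–298.9.
Larger Ma is older, so oldest→youngest is Paleoarchean, Mesoarchean, Terreneuvian, Carboniferous, Eocene.

Paleoarchean → Mesoarchean → Terreneuvian → Carboniferous → Eocene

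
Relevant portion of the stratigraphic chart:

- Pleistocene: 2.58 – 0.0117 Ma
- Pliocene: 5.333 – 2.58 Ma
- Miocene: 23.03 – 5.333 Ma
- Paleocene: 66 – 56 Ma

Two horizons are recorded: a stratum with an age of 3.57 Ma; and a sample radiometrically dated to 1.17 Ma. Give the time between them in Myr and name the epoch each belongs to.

2.4 million years apart; the first in the Pliocene, the second in the Pleistocene

Elapsed time: 3.57 − 1.17 = 2.4 Myr.
3.57 Ma lies within 5.333–2.58 Ma: Pliocene.
1.17 Ma lies within 2.58–0.0117 Ma: Pleistocene.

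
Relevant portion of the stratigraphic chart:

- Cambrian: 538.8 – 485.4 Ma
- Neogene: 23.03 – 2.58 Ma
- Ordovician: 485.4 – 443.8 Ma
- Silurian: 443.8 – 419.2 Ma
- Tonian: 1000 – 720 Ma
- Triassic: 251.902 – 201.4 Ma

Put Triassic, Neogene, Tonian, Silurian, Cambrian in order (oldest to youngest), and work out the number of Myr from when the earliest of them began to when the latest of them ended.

From the excerpt: Triassic 251.902–201.4; Neogene 23.03–2.58; Tonian 1000–720; Silurian 443.8–419.2; Cambrian 538.8–485.4 (Ma).
Larger Ma is earlier, so the oldest is Tonian and the youngest is Neogene; oldest to youngest: Tonian, Cambrian, Silurian, Triassic, Neogene.
Oldest start 1000 minus youngest end 2.58 gives 997.42 Myr overall.

Tonian → Cambrian → Silurian → Triassic → Neogene; total span 997.42 Myr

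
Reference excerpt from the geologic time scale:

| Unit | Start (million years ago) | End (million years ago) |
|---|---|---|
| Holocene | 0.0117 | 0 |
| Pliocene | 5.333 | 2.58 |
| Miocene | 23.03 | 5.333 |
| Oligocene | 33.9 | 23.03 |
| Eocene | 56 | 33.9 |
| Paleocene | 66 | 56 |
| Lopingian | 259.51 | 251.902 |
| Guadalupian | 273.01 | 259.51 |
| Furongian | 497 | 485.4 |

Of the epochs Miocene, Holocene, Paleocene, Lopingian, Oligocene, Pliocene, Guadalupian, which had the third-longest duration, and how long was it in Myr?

Durations: Miocene 17.697; Holocene 0.0117; Paleocene 10; Lopingian 7.608; Oligocene 10.87; Pliocene 2.753; Guadalupian 13.5 Myr.
Sorted longest-first: Miocene (17.697), Guadalupian (13.5), Oligocene (10.87), Paleocene (10), Lopingian (7.608), Pliocene (2.753), Holocene (0.0117).
The third longest is Oligocene at 10.87 Myr.

Oligocene, 10.87 million years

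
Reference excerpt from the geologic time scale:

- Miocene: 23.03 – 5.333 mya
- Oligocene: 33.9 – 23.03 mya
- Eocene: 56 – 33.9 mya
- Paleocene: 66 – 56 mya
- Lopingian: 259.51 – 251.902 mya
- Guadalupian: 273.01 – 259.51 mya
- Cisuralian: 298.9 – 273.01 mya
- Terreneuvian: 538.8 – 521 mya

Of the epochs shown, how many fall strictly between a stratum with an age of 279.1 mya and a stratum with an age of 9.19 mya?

5

279.1 Ma sits inside the Cisuralian (298.9–273.01) and 9.19 Ma inside the Miocene (23.03–5.333); neither of those is wholly between the two dates.
The listed epochs lying completely between them are Guadalupian, Lopingian, Paleocene, Eocene, Oligocene — 5 in all.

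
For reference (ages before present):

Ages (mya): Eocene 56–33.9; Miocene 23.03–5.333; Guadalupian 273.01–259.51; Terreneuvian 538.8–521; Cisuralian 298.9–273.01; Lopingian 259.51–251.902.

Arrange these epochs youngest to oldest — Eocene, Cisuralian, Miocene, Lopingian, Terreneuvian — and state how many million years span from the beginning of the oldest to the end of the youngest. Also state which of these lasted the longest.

Miocene, Eocene, Lopingian, Cisuralian, Terreneuvian; total span 533.467 Myr; longest is Cisuralian

Start ages (Ma): Terreneuvian 538.8, Cisuralian 298.9, Lopingian 259.51, Eocene 56, Miocene 23.03.
Ordered youngest to oldest: Miocene, Eocene, Lopingian, Cisuralian, Terreneuvian.
Span = 538.8 − 5.333 = 533.467 Myr.
Durations: Cisuralian 25.89, Eocene 22.1, Terreneuvian 17.8, Miocene 17.697, Lopingian 7.608 → longest is Cisuralian (25.89 Myr).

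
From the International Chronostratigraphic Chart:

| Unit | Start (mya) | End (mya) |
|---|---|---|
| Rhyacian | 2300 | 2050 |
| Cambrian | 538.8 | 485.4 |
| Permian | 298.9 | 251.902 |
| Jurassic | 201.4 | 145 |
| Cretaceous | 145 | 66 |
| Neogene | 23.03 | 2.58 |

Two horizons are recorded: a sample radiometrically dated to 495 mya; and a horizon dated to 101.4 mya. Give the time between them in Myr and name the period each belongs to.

393.6 million years apart; the first in the Cambrian, the second in the Cretaceous

Elapsed time: 495 − 101.4 = 393.6 Myr.
495 Ma lies within 538.8–485.4 Ma: Cambrian.
101.4 Ma lies within 145–66 Ma: Cretaceous.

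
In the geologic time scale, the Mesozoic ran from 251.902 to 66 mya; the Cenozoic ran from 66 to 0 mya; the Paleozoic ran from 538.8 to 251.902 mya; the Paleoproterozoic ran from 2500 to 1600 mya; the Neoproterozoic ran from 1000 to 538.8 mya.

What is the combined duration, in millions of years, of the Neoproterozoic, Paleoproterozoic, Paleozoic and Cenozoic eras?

Each duration: Neoproterozoic = 461.2; Paleoproterozoic = 900; Paleozoic = 286.898; Cenozoic = 66.
Sum: 461.2 + 900 + 286.898 + 66 = 1714.098 Myr.

1714.098 million years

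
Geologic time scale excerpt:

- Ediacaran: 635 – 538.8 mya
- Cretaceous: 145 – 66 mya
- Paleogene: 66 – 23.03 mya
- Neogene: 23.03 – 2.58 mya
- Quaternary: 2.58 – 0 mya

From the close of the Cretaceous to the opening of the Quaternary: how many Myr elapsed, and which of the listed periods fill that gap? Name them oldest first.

The Cretaceous closes at 66 Ma and the Quaternary opens at 2.58 Ma, so the interval is 66 − 2.58 = 63.42 Myr.
A period fits inside if it starts at or after 66 Ma and ends at or before 2.58 Ma; oldest first that gives Paleogene, Neogene.

63.42 million years; Paleogene, Neogene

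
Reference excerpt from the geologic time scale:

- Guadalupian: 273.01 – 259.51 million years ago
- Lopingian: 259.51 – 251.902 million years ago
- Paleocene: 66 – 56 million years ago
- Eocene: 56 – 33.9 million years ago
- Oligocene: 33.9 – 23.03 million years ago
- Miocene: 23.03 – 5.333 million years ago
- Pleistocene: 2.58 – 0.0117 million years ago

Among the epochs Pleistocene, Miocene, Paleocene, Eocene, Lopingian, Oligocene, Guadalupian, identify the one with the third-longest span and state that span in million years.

Guadalupian, 13.5 million years

Start − end for each: Pleistocene 2.58 − 0.0117 = 2.5683; Miocene 23.03 − 5.333 = 17.697; Paleocene 66 − 56 = 10; Eocene 56 − 33.9 = 22.1; Lopingian 259.51 − 251.902 = 7.608; Oligocene 33.9 − 23.03 = 10.87; Guadalupian 273.01 − 259.51 = 13.5.
Ranking these from longest: Eocene > Miocene > Guadalupian > Oligocene > Paleocene > Lopingian > Pleistocene.
Position 3 in that ranking is Guadalupian, which lasted 13.5 Myr.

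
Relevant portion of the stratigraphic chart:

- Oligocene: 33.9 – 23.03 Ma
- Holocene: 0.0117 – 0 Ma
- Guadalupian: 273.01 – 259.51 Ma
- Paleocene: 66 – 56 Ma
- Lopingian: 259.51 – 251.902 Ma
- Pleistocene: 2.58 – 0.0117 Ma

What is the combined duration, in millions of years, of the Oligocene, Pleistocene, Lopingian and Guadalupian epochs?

Each duration: Oligocene = 10.87; Pleistocene = 2.5683; Lopingian = 7.608; Guadalupian = 13.5.
Sum: 10.87 + 2.5683 + 7.608 + 13.5 = 34.5463 Myr.

34.5463 million years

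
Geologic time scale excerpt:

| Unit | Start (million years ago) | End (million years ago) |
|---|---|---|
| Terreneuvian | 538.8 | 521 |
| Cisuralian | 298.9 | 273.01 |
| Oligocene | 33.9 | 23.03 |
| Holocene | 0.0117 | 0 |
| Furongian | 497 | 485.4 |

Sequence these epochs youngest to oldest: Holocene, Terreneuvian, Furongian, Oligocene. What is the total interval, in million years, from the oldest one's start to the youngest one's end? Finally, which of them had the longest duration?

Holocene → Oligocene → Furongian → Terreneuvian; total span 538.8 Myr; longest is Terreneuvian

From the excerpt: Holocene 0.0117–0; Terreneuvian 538.8–521; Furongian 497–485.4; Oligocene 33.9–23.03 (Ma).
Larger Ma is earlier, so the oldest is Terreneuvian and the youngest is Holocene; youngest to oldest: Holocene, Oligocene, Furongian, Terreneuvian.
Oldest start 538.8 minus youngest end 0 gives 538.8 Myr overall.
Individual lengths (start − end): Oligocene 10.87; Holocene 0.0117; Terreneuvian 17.8; Furongian 11.6. The largest is Terreneuvian at 17.8 Myr.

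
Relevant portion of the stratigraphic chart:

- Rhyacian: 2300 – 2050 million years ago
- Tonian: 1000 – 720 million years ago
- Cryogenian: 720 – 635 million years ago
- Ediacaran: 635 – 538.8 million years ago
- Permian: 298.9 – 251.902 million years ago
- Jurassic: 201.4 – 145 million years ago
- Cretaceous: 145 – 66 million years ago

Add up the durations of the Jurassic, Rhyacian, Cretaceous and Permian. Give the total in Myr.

432.398 million years

Each duration: Jurassic = 56.4; Rhyacian = 250; Cretaceous = 79; Permian = 46.998.
Sum: 56.4 + 250 + 79 + 46.998 = 432.398 Myr.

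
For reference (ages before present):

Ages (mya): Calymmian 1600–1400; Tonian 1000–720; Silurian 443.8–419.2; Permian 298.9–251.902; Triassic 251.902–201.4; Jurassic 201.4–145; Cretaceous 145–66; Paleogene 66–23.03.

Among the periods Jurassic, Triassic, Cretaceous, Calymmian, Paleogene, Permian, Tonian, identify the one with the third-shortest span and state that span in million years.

Triassic, 50.502 million years

Start − end for each: Jurassic 201.4 − 145 = 56.4; Triassic 251.902 − 201.4 = 50.502; Cretaceous 145 − 66 = 79; Calymmian 1600 − 1400 = 200; Paleogene 66 − 23.03 = 42.97; Permian 298.9 − 251.902 = 46.998; Tonian 1000 − 720 = 280.
Ranking these from shortest: Paleogene < Permian < Triassic < Jurassic < Cretaceous < Calymmian < Tonian.
Position 3 in that ranking is Triassic, which lasted 50.502 Myr.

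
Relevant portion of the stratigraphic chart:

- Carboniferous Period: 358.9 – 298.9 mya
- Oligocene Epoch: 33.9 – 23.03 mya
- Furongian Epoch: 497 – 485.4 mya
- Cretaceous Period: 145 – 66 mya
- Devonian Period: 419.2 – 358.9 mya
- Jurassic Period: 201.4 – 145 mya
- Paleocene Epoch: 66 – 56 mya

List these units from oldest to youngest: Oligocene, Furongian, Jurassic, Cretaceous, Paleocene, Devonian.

Sorting by start age (descending Ma, since larger Ma = older): Furongian began 497, Devonian began 419.2, Jurassic began 201.4, Cretaceous began 145, Paleocene began 66, Oligocene began 33.9.

Furongian → Devonian → Jurassic → Cretaceous → Paleocene → Oligocene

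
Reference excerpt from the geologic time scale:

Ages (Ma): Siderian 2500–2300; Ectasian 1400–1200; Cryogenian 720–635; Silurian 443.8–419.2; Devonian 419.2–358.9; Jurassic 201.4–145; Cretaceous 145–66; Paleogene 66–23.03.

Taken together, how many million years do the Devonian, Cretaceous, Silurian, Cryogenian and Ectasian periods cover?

448.9 million years

Each duration: Devonian = 60.3; Cretaceous = 79; Silurian = 24.6; Cryogenian = 85; Ectasian = 200.
Sum: 60.3 + 79 + 24.6 + 85 + 200 = 448.9 Myr.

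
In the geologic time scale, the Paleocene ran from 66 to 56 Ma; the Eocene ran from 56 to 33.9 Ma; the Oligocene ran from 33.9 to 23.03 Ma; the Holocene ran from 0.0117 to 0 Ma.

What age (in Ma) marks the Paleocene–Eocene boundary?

56 Ma

The Paleocene ends and the Eocene begins at 56 Ma.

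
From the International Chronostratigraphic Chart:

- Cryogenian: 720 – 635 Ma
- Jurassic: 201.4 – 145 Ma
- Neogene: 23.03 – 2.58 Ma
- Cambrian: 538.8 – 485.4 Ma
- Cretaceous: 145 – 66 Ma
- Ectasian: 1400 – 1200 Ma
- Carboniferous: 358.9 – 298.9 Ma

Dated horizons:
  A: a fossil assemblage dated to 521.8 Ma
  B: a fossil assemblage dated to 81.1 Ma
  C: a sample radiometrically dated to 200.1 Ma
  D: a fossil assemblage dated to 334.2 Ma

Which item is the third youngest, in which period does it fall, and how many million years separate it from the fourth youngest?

Smaller Ma means younger, so youngest first: B 81.1 < C 200.1 < D 334.2 < A 521.8.
Counting 3 along gives D (334.2 Ma); the excerpt puts that inside the Carboniferous, 358.9–298.9 Ma.
Next in line is A (521.8 Ma), and 521.8 − 334.2 = 187.6 Myr.

D, in the Carboniferous; 187.6 million years to A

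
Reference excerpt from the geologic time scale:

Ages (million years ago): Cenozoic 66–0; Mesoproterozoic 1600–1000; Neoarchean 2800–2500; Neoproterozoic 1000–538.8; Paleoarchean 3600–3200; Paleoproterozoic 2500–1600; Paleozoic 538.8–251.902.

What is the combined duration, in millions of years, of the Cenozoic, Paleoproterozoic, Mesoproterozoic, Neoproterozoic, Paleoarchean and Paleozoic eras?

Duration is start − end for each: (66 − 0) + (2500 − 1600) + (1600 − 1000) + (1000 − 538.8) + (3600 − 3200) + (538.8 − 251.902).
That is 66 + 900 + 600 + 461.2 + 400 + 286.898, which totals 2714.098 million years.

2714.098 million years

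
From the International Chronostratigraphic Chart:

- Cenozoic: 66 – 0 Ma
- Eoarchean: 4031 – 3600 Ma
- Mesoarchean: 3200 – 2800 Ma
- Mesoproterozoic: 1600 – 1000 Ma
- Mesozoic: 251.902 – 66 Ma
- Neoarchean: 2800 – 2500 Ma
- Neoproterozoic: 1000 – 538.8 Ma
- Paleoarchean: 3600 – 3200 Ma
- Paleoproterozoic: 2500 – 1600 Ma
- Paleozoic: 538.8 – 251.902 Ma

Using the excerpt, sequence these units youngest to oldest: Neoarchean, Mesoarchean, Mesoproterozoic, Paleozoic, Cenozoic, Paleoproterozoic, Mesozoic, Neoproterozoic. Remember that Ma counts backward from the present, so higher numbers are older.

Cenozoic → Mesozoic → Paleozoic → Neoproterozoic → Mesoproterozoic → Paleoproterozoic → Neoarchean → Mesoarchean

Sorting by start age (ascending Ma, since larger Ma = older): Cenozoic start 66, Mesozoic start 251.902, Paleozoic start 538.8, Neoproterozoic start 1000, Mesoproterozoic start 1600, Paleoproterozoic start 2500, Neoarchean start 2800, Mesoarchean start 3200.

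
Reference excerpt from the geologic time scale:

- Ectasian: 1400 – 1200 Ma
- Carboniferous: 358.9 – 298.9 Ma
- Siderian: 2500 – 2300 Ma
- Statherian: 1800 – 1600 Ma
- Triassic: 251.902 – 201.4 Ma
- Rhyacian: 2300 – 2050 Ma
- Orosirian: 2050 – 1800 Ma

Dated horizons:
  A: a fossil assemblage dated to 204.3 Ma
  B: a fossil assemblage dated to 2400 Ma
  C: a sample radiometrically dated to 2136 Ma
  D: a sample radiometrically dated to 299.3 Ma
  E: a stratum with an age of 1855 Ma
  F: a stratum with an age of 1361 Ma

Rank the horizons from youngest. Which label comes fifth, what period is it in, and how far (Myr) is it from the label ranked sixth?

C, in the Rhyacian; 264 million years to B

Sorted youngest-first by Ma: A (204.3), D (299.3), F (1361), E (1855), C (2136), B (2400).
The fifth youngest is C at 2136 Ma, which lies in 2300–2050 Ma: the Rhyacian.
The sixth youngest is B at 2400 Ma; separation = |2136 − 2400| = 264 Myr.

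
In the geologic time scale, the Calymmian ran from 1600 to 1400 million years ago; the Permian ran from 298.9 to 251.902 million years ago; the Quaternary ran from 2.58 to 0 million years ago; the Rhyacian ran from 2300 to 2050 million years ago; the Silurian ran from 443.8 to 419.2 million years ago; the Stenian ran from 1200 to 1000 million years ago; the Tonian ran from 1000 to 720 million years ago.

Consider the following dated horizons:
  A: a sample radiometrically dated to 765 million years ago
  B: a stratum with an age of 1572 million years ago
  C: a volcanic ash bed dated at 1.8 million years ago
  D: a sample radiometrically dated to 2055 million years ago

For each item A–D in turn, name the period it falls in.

A — Tonian; B — Calymmian; C — Quaternary; D — Rhyacian

A: 765 Ma lies in 1000–720 Ma, so Tonian.
B: 1572 Ma lies in 1600–1400 Ma, so Calymmian.
C: 1.8 Ma lies in 2.58–0 Ma, so Quaternary.
D: 2055 Ma lies in 2300–2050 Ma, so Rhyacian.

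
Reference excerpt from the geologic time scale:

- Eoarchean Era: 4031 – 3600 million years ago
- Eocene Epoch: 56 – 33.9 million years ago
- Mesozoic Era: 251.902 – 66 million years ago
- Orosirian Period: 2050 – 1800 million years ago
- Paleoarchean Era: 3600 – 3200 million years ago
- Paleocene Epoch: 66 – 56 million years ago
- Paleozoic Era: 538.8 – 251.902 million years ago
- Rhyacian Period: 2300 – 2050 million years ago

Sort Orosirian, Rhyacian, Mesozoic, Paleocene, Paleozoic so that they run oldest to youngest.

Rhyacian → Orosirian → Paleozoic → Mesozoic → Paleocene

The oldest of these is Rhyacian (starts 2300 Ma) and the youngest is Paleocene (ends 56 Ma).
In between, by decreasing start age: Orosirian (2050), Paleozoic (538.8), Mesozoic (251.902).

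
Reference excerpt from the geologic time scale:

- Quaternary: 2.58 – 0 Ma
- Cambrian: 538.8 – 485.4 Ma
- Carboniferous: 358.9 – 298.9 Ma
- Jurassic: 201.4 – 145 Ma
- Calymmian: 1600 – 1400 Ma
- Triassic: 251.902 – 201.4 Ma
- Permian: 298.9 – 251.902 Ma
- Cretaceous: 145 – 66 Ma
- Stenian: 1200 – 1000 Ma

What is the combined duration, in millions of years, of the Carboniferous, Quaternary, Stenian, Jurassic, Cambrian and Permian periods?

419.378 million years

Duration is start − end for each: (358.9 − 298.9) + (2.58 − 0) + (1200 − 1000) + (201.4 − 145) + (538.8 − 485.4) + (298.9 − 251.902).
That is 60 + 2.58 + 200 + 56.4 + 53.4 + 46.998, which totals 419.378 million years.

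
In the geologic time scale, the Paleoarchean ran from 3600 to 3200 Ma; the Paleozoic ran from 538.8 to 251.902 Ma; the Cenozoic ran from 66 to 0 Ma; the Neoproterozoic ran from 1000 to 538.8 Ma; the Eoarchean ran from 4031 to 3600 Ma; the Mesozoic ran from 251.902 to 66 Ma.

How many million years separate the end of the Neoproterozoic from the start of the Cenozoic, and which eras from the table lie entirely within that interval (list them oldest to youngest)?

472.8 million years; Paleozoic, Mesozoic

The Neoproterozoic closes at 538.8 Ma and the Cenozoic opens at 66 Ma, so the interval is 538.8 − 66 = 472.8 Myr.
An era fits inside if it starts at or after 538.8 Ma and ends at or before 66 Ma; oldest first that gives Paleozoic, Mesozoic.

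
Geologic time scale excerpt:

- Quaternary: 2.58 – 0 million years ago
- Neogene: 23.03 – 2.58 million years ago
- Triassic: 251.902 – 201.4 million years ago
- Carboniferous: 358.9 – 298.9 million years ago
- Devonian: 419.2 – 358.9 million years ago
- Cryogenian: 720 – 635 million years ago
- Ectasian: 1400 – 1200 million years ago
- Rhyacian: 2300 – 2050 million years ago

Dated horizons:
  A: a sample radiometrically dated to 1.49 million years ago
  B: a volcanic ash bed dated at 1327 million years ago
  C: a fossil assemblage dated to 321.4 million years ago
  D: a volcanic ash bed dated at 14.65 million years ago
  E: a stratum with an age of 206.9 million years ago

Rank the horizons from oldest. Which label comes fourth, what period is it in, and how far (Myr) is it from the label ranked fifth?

Larger Ma means older, so oldest first: B 1327 > C 321.4 > E 206.9 > D 14.65 > A 1.49.
Counting 4 along gives D (14.65 Ma); the excerpt puts that inside the Neogene, 23.03–2.58 Ma.
Next in line is A (1.49 Ma), and 14.65 − 1.49 = 13.16 Myr.

D, in the Neogene; 13.16 million years to A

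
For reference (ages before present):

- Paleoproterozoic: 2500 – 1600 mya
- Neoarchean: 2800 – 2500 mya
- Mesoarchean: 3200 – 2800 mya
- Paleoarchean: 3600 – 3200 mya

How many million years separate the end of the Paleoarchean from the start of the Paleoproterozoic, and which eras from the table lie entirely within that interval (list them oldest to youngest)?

End of Paleoarchean = 3200 Ma; start of Paleoproterozoic = 2500 Ma.
Gap = 3200 − 2500 = 700 Myr.
Eras wholly inside 3200–2500 Ma: Mesoarchean (3200–2800), Neoarchean (2800–2500).

700 million years; Mesoarchean, Neoarchean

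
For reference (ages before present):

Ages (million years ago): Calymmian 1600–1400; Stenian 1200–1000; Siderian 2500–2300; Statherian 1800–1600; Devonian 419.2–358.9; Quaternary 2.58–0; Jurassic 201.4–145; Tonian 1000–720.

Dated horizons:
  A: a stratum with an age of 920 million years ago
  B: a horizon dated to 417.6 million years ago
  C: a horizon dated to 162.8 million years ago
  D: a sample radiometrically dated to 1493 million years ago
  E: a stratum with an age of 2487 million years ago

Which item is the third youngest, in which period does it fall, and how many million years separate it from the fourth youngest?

Sorted youngest-first by Ma: C (162.8), B (417.6), A (920), D (1493), E (2487).
The third youngest is A at 920 Ma, which lies in 1000–720 Ma: the Tonian.
The fourth youngest is D at 1493 Ma; separation = |920 − 1493| = 573 Myr.

A, in the Tonian; 573 million years to D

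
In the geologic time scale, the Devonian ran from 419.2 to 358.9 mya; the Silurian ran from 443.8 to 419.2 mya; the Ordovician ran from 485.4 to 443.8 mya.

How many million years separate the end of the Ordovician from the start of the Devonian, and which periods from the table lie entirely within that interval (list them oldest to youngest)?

24.6 million years; Silurian

End of Ordovician = 443.8 Ma; start of Devonian = 419.2 Ma.
Gap = 443.8 − 419.2 = 24.6 Myr.
Periods wholly inside 443.8–419.2 Ma: Silurian (443.8–419.2).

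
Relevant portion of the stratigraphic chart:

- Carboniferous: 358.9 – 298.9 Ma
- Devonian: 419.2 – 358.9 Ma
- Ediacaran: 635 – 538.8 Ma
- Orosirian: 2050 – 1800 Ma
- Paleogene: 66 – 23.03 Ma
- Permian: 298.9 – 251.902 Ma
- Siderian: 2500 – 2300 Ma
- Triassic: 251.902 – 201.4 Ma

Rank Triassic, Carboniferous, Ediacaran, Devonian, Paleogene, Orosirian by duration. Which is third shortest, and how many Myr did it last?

Durations: Triassic 50.502; Carboniferous 60; Ediacaran 96.2; Devonian 60.3; Paleogene 42.97; Orosirian 250 Myr.
Sorted shortest-first: Paleogene (42.97), Triassic (50.502), Carboniferous (60), Devonian (60.3), Ediacaran (96.2), Orosirian (250).
The third shortest is Carboniferous at 60 Myr.

Carboniferous, 60 million years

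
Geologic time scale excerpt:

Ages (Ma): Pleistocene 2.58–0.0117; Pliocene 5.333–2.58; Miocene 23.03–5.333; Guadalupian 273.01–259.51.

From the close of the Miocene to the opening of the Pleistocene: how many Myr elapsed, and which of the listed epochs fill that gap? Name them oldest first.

The Miocene closes at 5.333 Ma and the Pleistocene opens at 2.58 Ma, so the interval is 5.333 − 2.58 = 2.753 Myr.
An epoch fits inside if it starts at or after 5.333 Ma and ends at or before 2.58 Ma; oldest first that gives Pliocene.

2.753 million years; Pliocene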